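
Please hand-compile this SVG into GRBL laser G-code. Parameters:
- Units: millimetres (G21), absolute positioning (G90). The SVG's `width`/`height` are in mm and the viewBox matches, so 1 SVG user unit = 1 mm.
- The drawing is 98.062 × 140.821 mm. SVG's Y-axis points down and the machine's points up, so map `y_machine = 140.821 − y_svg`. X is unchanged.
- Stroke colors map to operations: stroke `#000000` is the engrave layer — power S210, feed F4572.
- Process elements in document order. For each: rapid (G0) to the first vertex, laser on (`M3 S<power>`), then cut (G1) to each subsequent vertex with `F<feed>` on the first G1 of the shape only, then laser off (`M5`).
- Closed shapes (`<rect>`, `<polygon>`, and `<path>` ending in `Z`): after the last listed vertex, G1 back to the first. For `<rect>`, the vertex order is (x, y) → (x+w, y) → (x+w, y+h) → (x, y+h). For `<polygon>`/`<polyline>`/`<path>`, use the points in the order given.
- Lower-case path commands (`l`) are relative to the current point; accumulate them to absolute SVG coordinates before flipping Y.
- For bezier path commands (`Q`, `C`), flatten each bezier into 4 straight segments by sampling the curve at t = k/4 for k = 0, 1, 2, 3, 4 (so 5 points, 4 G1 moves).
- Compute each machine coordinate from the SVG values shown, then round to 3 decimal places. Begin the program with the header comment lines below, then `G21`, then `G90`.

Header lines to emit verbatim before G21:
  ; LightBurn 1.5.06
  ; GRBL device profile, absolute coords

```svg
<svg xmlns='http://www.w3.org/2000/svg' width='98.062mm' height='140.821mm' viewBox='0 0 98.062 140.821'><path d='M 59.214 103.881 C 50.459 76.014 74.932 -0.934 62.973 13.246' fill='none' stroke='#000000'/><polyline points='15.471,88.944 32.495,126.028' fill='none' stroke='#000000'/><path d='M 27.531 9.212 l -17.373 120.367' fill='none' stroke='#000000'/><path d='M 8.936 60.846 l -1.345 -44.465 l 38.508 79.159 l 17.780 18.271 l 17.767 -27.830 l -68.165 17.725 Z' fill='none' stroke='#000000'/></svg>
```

; LightBurn 1.5.06
; GRBL device profile, absolute coords
G21
G90
G0 X59.214 Y36.940
M3 S210
G1 X57.790 Y64.852 F4572
G1 X62.295 Y98.025
G1 X66.200 Y123.314
G1 X62.973 Y127.575
M5
G0 X15.471 Y51.877
M3 S210
G1 X32.495 Y14.793 F4572
M5
G0 X27.531 Y131.609
M3 S210
G1 X10.158 Y11.242 F4572
M5
G0 X8.936 Y79.975
M3 S210
G1 X7.591 Y124.440 F4572
G1 X46.099 Y45.281
G1 X63.879 Y27.010
G1 X81.646 Y54.840
G1 X13.481 Y37.115
G1 X8.936 Y79.975
M5

viewBox `0 0 98.062 140.821` with mm width/height → 1 unit = 1 mm. Flip: y_m = 140.821 − y_svg.

**Shape 1** — `<path>` cubic bezier, stroke `#000000` → engrave (S210, F4572). Control points (SVG): P0=(59.214,103.881), P1=(50.459,76.014), P2=(74.932,-0.934), P3=(62.973,13.246); sampled at t=k/4. Machine vertices: (59.214,36.940) → (57.790,64.852) → (62.295,98.025) → (66.200,123.314) → (62.973,127.575). Open path.

**Shape 2** — `<polyline>` line segment, stroke `#000000` → engrave (S210, F4572). Machine vertices: (15.471,51.877) → (32.495,14.793). Open path.

**Shape 3** — `<path>` line segment, stroke `#000000` → engrave (S210, F4572). Machine vertices: (27.531,131.609) → (10.158,11.242). Open path.

**Shape 4** — `<path>` closed polygon, stroke `#000000` → engrave (S210, F4572). Machine vertices: (8.936,79.975) → (7.591,124.440) → (46.099,45.281) → (63.879,27.010) → (81.646,54.840) → (13.481,37.115) → (8.936,79.975). Closed: final G1 returns to the first vertex.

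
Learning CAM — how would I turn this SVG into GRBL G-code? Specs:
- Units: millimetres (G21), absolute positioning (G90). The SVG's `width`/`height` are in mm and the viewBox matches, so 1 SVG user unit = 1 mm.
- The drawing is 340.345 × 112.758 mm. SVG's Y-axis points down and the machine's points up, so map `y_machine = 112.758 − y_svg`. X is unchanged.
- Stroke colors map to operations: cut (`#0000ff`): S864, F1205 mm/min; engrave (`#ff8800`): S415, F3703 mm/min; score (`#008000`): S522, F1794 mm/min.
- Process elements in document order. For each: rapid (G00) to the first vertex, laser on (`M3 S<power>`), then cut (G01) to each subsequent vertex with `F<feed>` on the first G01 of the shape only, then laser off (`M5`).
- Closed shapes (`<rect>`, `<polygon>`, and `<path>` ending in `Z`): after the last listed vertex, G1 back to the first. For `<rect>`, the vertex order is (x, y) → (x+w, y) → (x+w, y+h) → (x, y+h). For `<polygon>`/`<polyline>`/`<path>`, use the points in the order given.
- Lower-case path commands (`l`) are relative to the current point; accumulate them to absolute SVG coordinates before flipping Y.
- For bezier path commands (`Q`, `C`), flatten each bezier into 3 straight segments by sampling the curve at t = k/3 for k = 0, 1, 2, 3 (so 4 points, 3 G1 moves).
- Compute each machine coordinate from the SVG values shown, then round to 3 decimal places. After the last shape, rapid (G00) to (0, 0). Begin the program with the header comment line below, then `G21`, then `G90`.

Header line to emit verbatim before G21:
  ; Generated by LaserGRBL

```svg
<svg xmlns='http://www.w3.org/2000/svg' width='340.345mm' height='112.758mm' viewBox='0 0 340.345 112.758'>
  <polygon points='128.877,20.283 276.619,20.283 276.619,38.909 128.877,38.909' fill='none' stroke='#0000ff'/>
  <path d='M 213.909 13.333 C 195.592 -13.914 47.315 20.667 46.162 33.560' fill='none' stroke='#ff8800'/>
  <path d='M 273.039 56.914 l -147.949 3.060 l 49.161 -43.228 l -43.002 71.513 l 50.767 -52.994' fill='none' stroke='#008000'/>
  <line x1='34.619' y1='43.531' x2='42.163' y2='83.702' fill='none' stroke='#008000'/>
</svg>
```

; Generated by LaserGRBL
G21
G90
G00 X128.877 Y92.475
M3 S864
G01 X276.619 Y92.475 F1205
G01 X276.619 Y73.849
G01 X128.877 Y73.849
G01 X128.877 Y92.475
M5
G00 X213.909 Y99.425
M3 S415
G01 X162.534 Y109.156 F3703
G01 X86.094 Y96.227
G01 X46.162 Y79.198
M5
G00 X273.039 Y55.844
M3 S522
G01 X125.090 Y52.784 F1794
G01 X174.251 Y96.012
G01 X131.249 Y24.499
G01 X182.016 Y77.493
M5
G00 X34.619 Y69.227
M3 S522
G01 X42.163 Y29.056 F1794
M5
G00 X0.000 Y0.000

1 u = 1 mm; y_m = 112.758 − y.

[1] `<polygon>` rectangle, #0000ff→cut S864 F1205: (128.877,92.475) → (276.619,92.475) → (276.619,73.849) → (128.877,73.849) → (128.877,92.475) (closed)

[2] `<path>` cubic bezier, #ff8800→engrave S415 F3703: (213.909,99.425) → (162.534,109.156) → (86.094,96.227) → (46.162,79.198)

[3] `<path>` open polyline, #008000→score S522 F1794: (273.039,55.844) → (125.090,52.784) → (174.251,96.012) → (131.249,24.499) → (182.016,77.493)

[4] `<line>` line segment, #008000→score S522 F1794: (34.619,69.227) → (42.163,29.056)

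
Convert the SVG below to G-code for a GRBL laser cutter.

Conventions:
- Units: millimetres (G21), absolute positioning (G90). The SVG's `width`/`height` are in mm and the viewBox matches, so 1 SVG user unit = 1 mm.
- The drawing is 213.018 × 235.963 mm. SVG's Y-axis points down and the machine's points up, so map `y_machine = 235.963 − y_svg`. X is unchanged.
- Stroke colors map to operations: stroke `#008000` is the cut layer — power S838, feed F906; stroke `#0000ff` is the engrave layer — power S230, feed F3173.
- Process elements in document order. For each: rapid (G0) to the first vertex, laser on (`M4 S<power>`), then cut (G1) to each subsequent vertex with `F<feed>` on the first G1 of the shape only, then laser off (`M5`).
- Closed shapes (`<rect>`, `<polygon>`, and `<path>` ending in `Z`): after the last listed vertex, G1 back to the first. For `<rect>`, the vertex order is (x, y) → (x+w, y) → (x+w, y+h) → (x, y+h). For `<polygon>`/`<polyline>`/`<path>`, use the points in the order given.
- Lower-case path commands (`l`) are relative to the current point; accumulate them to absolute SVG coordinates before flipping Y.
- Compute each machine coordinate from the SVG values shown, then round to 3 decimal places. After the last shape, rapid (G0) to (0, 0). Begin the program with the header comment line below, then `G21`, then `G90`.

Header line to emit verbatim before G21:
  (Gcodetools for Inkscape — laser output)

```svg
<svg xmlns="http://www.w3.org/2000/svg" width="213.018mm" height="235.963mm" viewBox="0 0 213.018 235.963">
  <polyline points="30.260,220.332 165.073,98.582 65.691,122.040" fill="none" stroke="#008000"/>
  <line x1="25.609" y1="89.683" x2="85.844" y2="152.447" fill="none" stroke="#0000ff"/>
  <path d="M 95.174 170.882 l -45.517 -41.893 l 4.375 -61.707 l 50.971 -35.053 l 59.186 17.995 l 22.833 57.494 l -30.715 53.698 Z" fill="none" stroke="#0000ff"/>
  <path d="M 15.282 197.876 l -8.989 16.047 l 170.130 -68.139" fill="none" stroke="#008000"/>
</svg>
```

(Gcodetools for Inkscape — laser output)
G21
G90
G0 X30.260 Y15.631
M4 S838
G1 X165.073 Y137.381 F906
G1 X65.691 Y113.923
M5
G0 X25.609 Y146.280
M4 S230
G1 X85.844 Y83.516 F3173
M5
G0 X95.174 Y65.081
M4 S230
G1 X49.657 Y106.974 F3173
G1 X54.032 Y168.681
G1 X105.003 Y203.734
G1 X164.189 Y185.739
G1 X187.022 Y128.245
G1 X156.307 Y74.547
G1 X95.174 Y65.081
M5
G0 X15.282 Y38.087
M4 S838
G1 X6.293 Y22.040 F906
G1 X176.423 Y90.179
M5
G0 X0.000 Y0.000

1 u = 1 mm; y_m = 235.963 − y.

[1] `<polyline>` open polyline, #008000→cut S838 F906: (30.260,15.631) → (165.073,137.381) → (65.691,113.923)

[2] `<line>` line segment, #0000ff→engrave S230 F3173: (25.609,146.280) → (85.844,83.516)

[3] `<path>` regular polygon, #0000ff→engrave S230 F3173: (95.174,65.081) → (49.657,106.974) → (54.032,168.681) → (105.003,203.734) → (164.189,185.739) → (187.022,128.245) → (156.307,74.547) → (95.174,65.081) (closed)

[4] `<path>` open polyline, #008000→cut S838 F906: (15.282,38.087) → (6.293,22.040) → (176.423,90.179)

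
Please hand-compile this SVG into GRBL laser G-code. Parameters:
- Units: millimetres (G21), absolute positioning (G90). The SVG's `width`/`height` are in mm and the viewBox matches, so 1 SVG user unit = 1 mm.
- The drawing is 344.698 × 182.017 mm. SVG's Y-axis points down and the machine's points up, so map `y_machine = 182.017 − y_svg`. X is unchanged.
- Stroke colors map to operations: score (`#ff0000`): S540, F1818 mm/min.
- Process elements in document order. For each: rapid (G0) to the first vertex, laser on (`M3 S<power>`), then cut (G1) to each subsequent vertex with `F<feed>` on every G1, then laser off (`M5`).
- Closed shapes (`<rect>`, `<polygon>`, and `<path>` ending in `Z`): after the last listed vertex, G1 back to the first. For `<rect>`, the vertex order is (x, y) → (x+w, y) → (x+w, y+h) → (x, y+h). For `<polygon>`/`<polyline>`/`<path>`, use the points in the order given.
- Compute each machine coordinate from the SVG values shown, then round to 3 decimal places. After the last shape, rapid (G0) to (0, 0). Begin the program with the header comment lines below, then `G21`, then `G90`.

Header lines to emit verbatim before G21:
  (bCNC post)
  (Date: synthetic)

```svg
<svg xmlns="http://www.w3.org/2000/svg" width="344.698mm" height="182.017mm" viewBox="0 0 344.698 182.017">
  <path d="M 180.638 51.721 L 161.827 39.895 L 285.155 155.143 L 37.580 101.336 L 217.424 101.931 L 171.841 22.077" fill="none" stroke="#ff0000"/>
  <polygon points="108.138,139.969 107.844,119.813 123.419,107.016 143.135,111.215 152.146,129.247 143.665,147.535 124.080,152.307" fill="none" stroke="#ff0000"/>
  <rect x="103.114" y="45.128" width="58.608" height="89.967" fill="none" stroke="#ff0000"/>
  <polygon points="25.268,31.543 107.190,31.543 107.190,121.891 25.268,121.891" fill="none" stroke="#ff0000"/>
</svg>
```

(bCNC post)
(Date: synthetic)
G21
G90
G0 X180.638 Y130.296
M3 S540
G1 X161.827 Y142.122 F1818
G1 X285.155 Y26.874 F1818
G1 X37.580 Y80.681 F1818
G1 X217.424 Y80.086 F1818
G1 X171.841 Y159.940 F1818
M5
G0 X108.138 Y42.048
M3 S540
G1 X107.844 Y62.204 F1818
G1 X123.419 Y75.001 F1818
G1 X143.135 Y70.802 F1818
G1 X152.146 Y52.770 F1818
G1 X143.665 Y34.482 F1818
G1 X124.080 Y29.710 F1818
G1 X108.138 Y42.048 F1818
M5
G0 X103.114 Y136.889
M3 S540
G1 X161.722 Y136.889 F1818
G1 X161.722 Y46.922 F1818
G1 X103.114 Y46.922 F1818
G1 X103.114 Y136.889 F1818
M5
G0 X25.268 Y150.474
M3 S540
G1 X107.190 Y150.474 F1818
G1 X107.190 Y60.126 F1818
G1 X25.268 Y60.126 F1818
G1 X25.268 Y150.474 F1818
M5
G0 X0.000 Y0.000

viewBox `0 0 344.698 182.017` with mm width/height → 1 unit = 1 mm. Flip: y_m = 182.017 − y_svg.

**Shape 1** — `<path>` open polyline, stroke `#ff0000` → score (S540, F1818). Machine vertices: (180.638,130.296) → (161.827,142.122) → (285.155,26.874) → (37.580,80.681) → (217.424,80.086) → (171.841,159.940). Open path.

**Shape 2** — `<polygon>` regular polygon, stroke `#ff0000` → score (S540, F1818). Machine vertices: (108.138,42.048) → (107.844,62.204) → (123.419,75.001) → (143.135,70.802) → (152.146,52.770) → (143.665,34.482) → (124.080,29.710) → (108.138,42.048). Closed: final G1 returns to the first vertex.

**Shape 3** — `<rect>` rectangle, stroke `#ff0000` → score (S540, F1818). Machine vertices: (103.114,136.889) → (161.722,136.889) → (161.722,46.922) → (103.114,46.922) → (103.114,136.889). Closed: final G1 returns to the first vertex.

**Shape 4** — `<polygon>` rectangle, stroke `#ff0000` → score (S540, F1818). Machine vertices: (25.268,150.474) → (107.190,150.474) → (107.190,60.126) → (25.268,60.126) → (25.268,150.474). Closed: final G1 returns to the first vertex.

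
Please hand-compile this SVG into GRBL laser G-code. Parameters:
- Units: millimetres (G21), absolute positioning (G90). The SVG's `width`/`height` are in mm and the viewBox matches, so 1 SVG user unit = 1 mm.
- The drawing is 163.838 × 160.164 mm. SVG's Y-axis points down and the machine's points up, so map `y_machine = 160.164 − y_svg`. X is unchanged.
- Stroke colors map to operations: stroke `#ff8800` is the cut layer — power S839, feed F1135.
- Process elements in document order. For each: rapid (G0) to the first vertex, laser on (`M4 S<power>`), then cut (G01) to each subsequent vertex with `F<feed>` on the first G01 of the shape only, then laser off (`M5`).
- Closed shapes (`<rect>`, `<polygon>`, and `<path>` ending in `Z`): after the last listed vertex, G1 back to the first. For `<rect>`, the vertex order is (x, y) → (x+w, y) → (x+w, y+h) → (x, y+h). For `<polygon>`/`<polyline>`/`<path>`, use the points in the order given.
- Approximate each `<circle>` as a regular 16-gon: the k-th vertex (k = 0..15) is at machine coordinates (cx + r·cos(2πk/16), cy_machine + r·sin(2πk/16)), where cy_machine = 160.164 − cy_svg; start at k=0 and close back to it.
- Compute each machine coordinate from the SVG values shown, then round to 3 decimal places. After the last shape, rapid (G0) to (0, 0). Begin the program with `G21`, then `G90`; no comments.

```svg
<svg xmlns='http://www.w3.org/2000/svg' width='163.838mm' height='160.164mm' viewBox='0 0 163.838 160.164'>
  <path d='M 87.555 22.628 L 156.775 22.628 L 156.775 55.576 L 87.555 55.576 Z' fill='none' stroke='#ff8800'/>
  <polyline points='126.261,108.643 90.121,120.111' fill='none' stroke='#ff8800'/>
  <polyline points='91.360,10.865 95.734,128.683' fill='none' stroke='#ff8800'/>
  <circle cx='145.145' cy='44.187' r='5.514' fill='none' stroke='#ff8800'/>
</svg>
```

1 u = 1 mm; y_m = 160.164 − y.

[1] `<path>` rectangle, #ff8800→cut S839 F1135: (87.555,137.536) → (156.775,137.536) → (156.775,104.588) → (87.555,104.588) → (87.555,137.536) (closed)

[2] `<polyline>` line segment, #ff8800→cut S839 F1135: (126.261,51.521) → (90.121,40.053)

[3] `<polyline>` line segment, #ff8800→cut S839 F1135: (91.360,149.299) → (95.734,31.481)

[4] `<circle>` circle, #ff8800→cut S839 F1135: (150.659,115.977) → (150.239,118.087) → (149.044,119.876) → (147.255,121.071) → (145.145,121.491) → (143.035,121.071) → (141.246,119.876) → (140.051,118.087) → (139.631,115.977) → (140.051,113.867) → (141.246,112.078) → (143.035,110.883) → (145.145,110.463) → (147.255,110.883) → (149.044,112.078) → (150.239,113.867) → (150.659,115.977) (closed)

G21
G90
G0 X87.555 Y137.536
M4 S839
G01 X156.775 Y137.536 F1135
G01 X156.775 Y104.588
G01 X87.555 Y104.588
G01 X87.555 Y137.536
M5
G0 X126.261 Y51.521
M4 S839
G01 X90.121 Y40.053 F1135
M5
G0 X91.360 Y149.299
M4 S839
G01 X95.734 Y31.481 F1135
M5
G0 X150.659 Y115.977
M4 S839
G01 X150.239 Y118.087 F1135
G01 X149.044 Y119.876
G01 X147.255 Y121.071
G01 X145.145 Y121.491
G01 X143.035 Y121.071
G01 X141.246 Y119.876
G01 X140.051 Y118.087
G01 X139.631 Y115.977
G01 X140.051 Y113.867
G01 X141.246 Y112.078
G01 X143.035 Y110.883
G01 X145.145 Y110.463
G01 X147.255 Y110.883
G01 X149.044 Y112.078
G01 X150.239 Y113.867
G01 X150.659 Y115.977
M5
G0 X0.000 Y0.000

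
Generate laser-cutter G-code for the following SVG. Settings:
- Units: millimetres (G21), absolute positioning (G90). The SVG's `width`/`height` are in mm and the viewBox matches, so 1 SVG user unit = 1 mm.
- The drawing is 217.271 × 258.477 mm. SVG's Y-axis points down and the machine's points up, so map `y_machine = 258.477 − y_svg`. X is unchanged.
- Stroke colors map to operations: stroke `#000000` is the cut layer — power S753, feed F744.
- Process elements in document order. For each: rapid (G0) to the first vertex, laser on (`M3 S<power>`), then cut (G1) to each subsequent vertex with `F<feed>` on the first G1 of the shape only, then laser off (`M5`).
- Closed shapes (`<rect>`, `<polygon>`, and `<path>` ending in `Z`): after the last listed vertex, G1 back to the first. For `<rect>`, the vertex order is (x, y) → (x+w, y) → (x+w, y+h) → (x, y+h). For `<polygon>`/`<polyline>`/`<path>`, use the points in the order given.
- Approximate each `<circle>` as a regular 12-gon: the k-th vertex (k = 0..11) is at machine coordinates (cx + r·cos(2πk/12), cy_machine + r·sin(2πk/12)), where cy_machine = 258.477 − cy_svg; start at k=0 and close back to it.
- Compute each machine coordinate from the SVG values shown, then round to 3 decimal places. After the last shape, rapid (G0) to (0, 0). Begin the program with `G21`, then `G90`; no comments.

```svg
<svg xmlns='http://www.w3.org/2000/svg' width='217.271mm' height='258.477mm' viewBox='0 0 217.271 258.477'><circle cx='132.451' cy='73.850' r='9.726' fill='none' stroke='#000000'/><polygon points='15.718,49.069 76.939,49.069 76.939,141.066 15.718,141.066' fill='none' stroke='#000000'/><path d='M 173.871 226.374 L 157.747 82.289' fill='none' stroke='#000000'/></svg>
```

G21
G90
G0 X142.177 Y184.627
M3 S753
G1 X140.874 Y189.490 F744
G1 X137.314 Y193.050
G1 X132.451 Y194.353
G1 X127.588 Y193.050
G1 X124.028 Y189.490
G1 X122.725 Y184.627
G1 X124.028 Y179.764
G1 X127.588 Y176.204
G1 X132.451 Y174.901
G1 X137.314 Y176.204
G1 X140.874 Y179.764
G1 X142.177 Y184.627
M5
G0 X15.718 Y209.408
M3 S753
G1 X76.939 Y209.408 F744
G1 X76.939 Y117.411
G1 X15.718 Y117.411
G1 X15.718 Y209.408
M5
G0 X173.871 Y32.103
M3 S753
G1 X157.747 Y176.188 F744
M5
G0 X0.000 Y0.000

viewBox `0 0 217.271 258.477` with mm width/height → 1 unit = 1 mm. Flip: y_m = 258.477 − y_svg.

**Shape 1** — `<circle>` circle, stroke `#000000` → cut (S753, F744). Machine vertices: (142.177,184.627) → (140.874,189.490) → (137.314,193.050) → (132.451,194.353) → (127.588,193.050) → (124.028,189.490) → (122.725,184.627) → (124.028,179.764) → (127.588,176.204) → (132.451,174.901) → (137.314,176.204) → (140.874,179.764) → (142.177,184.627). Closed: final G1 returns to the first vertex.

**Shape 2** — `<polygon>` rectangle, stroke `#000000` → cut (S753, F744). Machine vertices: (15.718,209.408) → (76.939,209.408) → (76.939,117.411) → (15.718,117.411) → (15.718,209.408). Closed: final G1 returns to the first vertex.

**Shape 3** — `<path>` line segment, stroke `#000000` → cut (S753, F744). Machine vertices: (173.871,32.103) → (157.747,176.188). Open path.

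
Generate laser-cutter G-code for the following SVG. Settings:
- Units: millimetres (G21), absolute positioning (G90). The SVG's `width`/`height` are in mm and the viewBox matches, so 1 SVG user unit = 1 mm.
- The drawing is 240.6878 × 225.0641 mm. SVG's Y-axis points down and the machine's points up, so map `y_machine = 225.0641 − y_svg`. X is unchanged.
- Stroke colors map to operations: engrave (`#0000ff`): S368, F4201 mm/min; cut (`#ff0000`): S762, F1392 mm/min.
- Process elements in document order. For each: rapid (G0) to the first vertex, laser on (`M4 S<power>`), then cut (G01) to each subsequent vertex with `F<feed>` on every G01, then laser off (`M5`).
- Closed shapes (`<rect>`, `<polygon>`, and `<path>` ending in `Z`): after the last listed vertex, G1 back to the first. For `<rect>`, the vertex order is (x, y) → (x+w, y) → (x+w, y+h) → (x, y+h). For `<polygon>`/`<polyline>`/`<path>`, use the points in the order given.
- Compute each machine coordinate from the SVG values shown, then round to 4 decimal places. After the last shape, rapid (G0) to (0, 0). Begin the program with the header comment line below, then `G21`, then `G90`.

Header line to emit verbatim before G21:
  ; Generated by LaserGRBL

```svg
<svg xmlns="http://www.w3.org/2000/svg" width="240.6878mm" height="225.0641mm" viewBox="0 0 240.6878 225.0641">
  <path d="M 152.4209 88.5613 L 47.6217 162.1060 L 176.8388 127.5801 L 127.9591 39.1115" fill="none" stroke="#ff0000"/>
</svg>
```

; Generated by LaserGRBL
G21
G90
G0 X152.4209 Y136.5028
M4 S762
G01 X47.6217 Y62.9581 F1392
G01 X176.8388 Y97.4840 F1392
G01 X127.9591 Y185.9526 F1392
M5
G0 X0.0000 Y0.0000

Since the viewBox matches the mm dimensions, user units are millimetres directly. The only transform is the Y-flip y_m = 225.0641 − y_svg.

Shape 1 is a open polyline drawn with `<path>`. Its stroke #ff0000 means cut at S762, F1392. After flipping Y the toolpath is (152.4209,136.5028) → (47.6217,62.9581) → (176.8388,97.4840) → (127.9591,185.9526).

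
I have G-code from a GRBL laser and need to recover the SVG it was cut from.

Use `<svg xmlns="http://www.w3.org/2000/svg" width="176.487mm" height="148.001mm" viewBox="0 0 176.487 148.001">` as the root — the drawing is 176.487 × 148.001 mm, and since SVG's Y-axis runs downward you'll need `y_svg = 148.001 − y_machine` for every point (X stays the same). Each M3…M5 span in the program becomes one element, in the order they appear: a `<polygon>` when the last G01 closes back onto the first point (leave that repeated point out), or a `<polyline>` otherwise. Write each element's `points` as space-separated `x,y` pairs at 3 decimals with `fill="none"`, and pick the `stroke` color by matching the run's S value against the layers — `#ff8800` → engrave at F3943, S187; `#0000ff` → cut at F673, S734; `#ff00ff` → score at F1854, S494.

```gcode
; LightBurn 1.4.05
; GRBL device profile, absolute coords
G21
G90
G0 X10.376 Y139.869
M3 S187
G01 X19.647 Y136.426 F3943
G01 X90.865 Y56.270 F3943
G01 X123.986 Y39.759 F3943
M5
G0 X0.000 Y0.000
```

Machine Y-up, SVG Y-down with viewBox height 148.001, so y_svg = 148.001 − y_machine; X carries over. Every run uses S187, so all elements get stroke `#ff8800` (engrave).

Run 1: The run is open, so emit a `<polyline>` with points (Y-flipped): 10.376,8.132 19.647,11.575 90.865,91.731 123.986,108.242.

<svg xmlns="http://www.w3.org/2000/svg" width="176.487mm" height="148.001mm" viewBox="0 0 176.487 148.001">
  <polyline points="10.376,8.132 19.647,11.575 90.865,91.731 123.986,108.242" fill="none" stroke="#ff8800"/>
</svg>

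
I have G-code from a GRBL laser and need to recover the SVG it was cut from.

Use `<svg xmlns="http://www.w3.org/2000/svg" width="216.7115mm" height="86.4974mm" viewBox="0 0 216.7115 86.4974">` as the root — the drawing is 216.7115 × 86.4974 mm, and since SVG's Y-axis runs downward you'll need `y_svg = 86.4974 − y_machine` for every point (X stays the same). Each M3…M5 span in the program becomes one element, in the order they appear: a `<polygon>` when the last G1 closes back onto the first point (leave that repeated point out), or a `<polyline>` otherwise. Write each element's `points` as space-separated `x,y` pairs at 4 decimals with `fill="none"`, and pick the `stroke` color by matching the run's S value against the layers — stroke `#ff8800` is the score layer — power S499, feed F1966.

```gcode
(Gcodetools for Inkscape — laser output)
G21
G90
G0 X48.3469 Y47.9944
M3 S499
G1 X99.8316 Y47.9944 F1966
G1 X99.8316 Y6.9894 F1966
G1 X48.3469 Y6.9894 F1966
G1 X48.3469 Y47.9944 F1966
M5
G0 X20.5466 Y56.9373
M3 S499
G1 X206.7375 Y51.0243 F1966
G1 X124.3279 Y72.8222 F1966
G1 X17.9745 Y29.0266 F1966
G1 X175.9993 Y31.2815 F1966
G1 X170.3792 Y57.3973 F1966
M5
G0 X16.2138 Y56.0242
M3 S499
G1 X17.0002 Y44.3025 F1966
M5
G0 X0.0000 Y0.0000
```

y_svg = 86.4974 − y_m. Every run uses S499, so all elements get stroke `#ff8800` (score).

[1] closed run; points: 48.3469,38.5030 99.8316,38.5030 99.8316,79.5080 48.3469,79.5080

[2] open run; points: 20.5466,29.5601 206.7375,35.4731 124.3279,13.6752 17.9745,57.4708 175.9993,55.2159 170.3792,29.1001

[3] open run; points: 16.2138,30.4732 17.0002,42.1949

<svg xmlns="http://www.w3.org/2000/svg" width="216.7115mm" height="86.4974mm" viewBox="0 0 216.7115 86.4974">
  <polygon points="48.3469,38.5030 99.8316,38.5030 99.8316,79.5080 48.3469,79.5080" fill="none" stroke="#ff8800"/>
  <polyline points="20.5466,29.5601 206.7375,35.4731 124.3279,13.6752 17.9745,57.4708 175.9993,55.2159 170.3792,29.1001" fill="none" stroke="#ff8800"/>
  <polyline points="16.2138,30.4732 17.0002,42.1949" fill="none" stroke="#ff8800"/>
</svg>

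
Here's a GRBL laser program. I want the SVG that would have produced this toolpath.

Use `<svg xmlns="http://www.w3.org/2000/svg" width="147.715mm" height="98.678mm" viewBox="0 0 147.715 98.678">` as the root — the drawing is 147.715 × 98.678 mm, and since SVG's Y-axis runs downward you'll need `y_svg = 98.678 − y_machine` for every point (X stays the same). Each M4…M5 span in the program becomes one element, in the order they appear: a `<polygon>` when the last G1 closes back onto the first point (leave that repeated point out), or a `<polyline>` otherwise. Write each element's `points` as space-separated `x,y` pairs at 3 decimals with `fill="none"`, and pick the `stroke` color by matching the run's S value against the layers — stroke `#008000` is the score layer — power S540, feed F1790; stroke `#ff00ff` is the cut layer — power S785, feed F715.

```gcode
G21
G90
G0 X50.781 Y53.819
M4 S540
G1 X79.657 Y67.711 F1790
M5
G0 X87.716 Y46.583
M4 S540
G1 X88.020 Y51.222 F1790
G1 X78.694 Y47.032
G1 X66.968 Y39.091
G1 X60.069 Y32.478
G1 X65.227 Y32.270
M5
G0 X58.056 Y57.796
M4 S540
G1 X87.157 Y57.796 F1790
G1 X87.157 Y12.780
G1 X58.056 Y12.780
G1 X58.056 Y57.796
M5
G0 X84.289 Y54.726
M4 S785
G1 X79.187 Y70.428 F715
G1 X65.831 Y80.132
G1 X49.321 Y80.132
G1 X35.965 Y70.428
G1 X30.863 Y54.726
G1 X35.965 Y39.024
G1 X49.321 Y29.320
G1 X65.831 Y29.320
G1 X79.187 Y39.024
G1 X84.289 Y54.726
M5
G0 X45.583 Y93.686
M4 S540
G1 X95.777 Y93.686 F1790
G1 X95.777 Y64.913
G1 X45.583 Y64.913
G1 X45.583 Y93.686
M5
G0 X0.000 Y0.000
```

Each laser-on run becomes one SVG element. Flip Y back into SVG space with y_svg = 98.678 − y_machine.

Run 1: power S540 maps to stroke `#008000` (score). The run is open, so emit a `<polyline>` with points (Y-flipped): 50.781,44.859 79.657,30.967.

Run 2: the run's S540 means `#008000` (score). The run is open, so emit a `<polyline>` with points (Y-flipped): 87.716,52.095 88.020,47.456 78.694,51.646 66.968,59.587 60.069,66.200 65.227,66.408.

Run 3: S540 ⇒ score layer `#008000`. The run returns to its start, so emit a `<polygon>` with points (Y-flipped): 58.056,40.882 87.157,40.882 87.157,85.898 58.056,85.898.

Run 4: the run's S785 means `#ff00ff` (cut). The run returns to its start, so emit a `<polygon>` with points (Y-flipped): 84.289,43.952 79.187,28.250 65.831,18.546 49.321,18.546 35.965,28.250 30.863,43.952 35.965,59.654 49.321,69.358 65.831,69.358 79.187,59.654.

Run 5: S540 ⇒ score layer `#008000`. The run returns to its start, so emit a `<polygon>` with points (Y-flipped): 45.583,4.992 95.777,4.992 95.777,33.765 45.583,33.765.

<svg xmlns="http://www.w3.org/2000/svg" width="147.715mm" height="98.678mm" viewBox="0 0 147.715 98.678">
  <polyline points="50.781,44.859 79.657,30.967" fill="none" stroke="#008000"/>
  <polyline points="87.716,52.095 88.020,47.456 78.694,51.646 66.968,59.587 60.069,66.200 65.227,66.408" fill="none" stroke="#008000"/>
  <polygon points="58.056,40.882 87.157,40.882 87.157,85.898 58.056,85.898" fill="none" stroke="#008000"/>
  <polygon points="84.289,43.952 79.187,28.250 65.831,18.546 49.321,18.546 35.965,28.250 30.863,43.952 35.965,59.654 49.321,69.358 65.831,69.358 79.187,59.654" fill="none" stroke="#ff00ff"/>
  <polygon points="45.583,4.992 95.777,4.992 95.777,33.765 45.583,33.765" fill="none" stroke="#008000"/>
</svg>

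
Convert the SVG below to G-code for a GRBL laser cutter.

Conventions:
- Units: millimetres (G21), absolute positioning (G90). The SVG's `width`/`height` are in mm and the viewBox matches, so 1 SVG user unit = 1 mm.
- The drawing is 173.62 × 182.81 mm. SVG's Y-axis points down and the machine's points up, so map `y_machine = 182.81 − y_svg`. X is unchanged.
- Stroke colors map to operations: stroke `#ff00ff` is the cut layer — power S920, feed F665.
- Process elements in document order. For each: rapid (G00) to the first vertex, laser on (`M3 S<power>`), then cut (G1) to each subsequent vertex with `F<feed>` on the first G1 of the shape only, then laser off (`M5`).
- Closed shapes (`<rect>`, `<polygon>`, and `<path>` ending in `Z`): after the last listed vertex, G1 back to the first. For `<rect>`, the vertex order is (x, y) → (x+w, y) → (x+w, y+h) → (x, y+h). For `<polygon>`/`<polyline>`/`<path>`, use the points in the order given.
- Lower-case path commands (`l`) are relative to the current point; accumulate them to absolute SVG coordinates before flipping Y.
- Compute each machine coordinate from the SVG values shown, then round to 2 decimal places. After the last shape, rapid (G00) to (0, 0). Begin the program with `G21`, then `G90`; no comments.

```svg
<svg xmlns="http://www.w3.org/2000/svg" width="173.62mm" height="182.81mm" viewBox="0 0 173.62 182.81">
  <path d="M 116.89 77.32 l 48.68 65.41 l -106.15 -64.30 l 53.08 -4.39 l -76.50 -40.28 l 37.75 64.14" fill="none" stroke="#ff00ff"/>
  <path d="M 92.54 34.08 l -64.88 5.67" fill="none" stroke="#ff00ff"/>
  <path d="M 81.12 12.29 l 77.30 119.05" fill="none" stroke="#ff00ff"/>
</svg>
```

viewBox `0 0 173.62 182.81` with mm width/height → 1 unit = 1 mm. Flip: y_m = 182.81 − y_svg.

**Shape 1** — `<path>` open polyline, stroke `#ff00ff` → cut (S920, F665). Machine vertices: (116.89,105.49) → (165.57,40.08) → (59.42,104.38) → (112.50,108.77) → (36.00,149.05) → (73.75,84.91). Open path.

**Shape 2** — `<path>` line segment, stroke `#ff00ff` → cut (S920, F665). Machine vertices: (92.54,148.73) → (27.66,143.06). Open path.

**Shape 3** — `<path>` line segment, stroke `#ff00ff` → cut (S920, F665). Machine vertices: (81.12,170.52) → (158.42,51.47). Open path.

G21
G90
G00 X116.89 Y105.49
M3 S920
G1 X165.57 Y40.08 F665
G1 X59.42 Y104.38
G1 X112.50 Y108.77
G1 X36.00 Y149.05
G1 X73.75 Y84.91
M5
G00 X92.54 Y148.73
M3 S920
G1 X27.66 Y143.06 F665
M5
G00 X81.12 Y170.52
M3 S920
G1 X158.42 Y51.47 F665
M5
G00 X0.00 Y0.00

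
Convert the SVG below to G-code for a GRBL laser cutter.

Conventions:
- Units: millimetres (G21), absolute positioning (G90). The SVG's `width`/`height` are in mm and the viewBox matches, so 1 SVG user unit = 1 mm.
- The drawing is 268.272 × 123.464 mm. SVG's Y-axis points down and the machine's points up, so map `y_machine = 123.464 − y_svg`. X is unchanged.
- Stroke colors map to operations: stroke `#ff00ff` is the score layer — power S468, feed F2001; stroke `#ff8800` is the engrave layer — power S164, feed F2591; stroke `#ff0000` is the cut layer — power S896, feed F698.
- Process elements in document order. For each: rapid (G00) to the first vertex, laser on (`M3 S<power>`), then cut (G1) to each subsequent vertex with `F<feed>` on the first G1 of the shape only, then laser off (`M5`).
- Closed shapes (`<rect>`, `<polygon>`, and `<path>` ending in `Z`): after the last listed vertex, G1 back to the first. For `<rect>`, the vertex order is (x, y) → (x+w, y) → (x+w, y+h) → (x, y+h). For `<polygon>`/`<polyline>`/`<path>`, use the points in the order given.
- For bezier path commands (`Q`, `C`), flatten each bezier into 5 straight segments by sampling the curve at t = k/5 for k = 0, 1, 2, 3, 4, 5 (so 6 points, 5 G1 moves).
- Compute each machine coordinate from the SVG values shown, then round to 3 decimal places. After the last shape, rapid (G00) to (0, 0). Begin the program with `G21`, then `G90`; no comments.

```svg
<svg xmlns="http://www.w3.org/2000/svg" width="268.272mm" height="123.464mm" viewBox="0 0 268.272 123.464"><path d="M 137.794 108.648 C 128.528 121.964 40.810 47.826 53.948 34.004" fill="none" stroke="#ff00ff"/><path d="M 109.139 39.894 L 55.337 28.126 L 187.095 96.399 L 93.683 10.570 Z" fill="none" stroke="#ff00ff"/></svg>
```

viewBox `0 0 268.272 123.464` with mm width/height → 1 unit = 1 mm. Flip: y_m = 123.464 − y_svg.

**Shape 1** — `<path>` cubic bezier, stroke `#ff00ff` → score (S468, F2001). Control points (SVG): P0=(137.794,108.648), P1=(128.528,121.964), P2=(40.810,47.826), P3=(53.948,34.004); sampled at t=k/5. Machine vertices: (137.794,14.816) → (124.255,16.139) → (100.494,31.357) → (75.118,53.379) → (56.733,75.111) → (53.948,89.460). Open path.

**Shape 2** — `<path>` closed polygon, stroke `#ff00ff` → score (S468, F2001). Machine vertices: (109.139,83.570) → (55.337,95.338) → (187.095,27.065) → (93.683,112.894) → (109.139,83.570). Closed: final G1 returns to the first vertex.

G21
G90
G00 X137.794 Y14.816
M3 S468
G1 X124.255 Y16.139 F2001
G1 X100.494 Y31.357
G1 X75.118 Y53.379
G1 X56.733 Y75.111
G1 X53.948 Y89.460
M5
G00 X109.139 Y83.570
M3 S468
G1 X55.337 Y95.338 F2001
G1 X187.095 Y27.065
G1 X93.683 Y112.894
G1 X109.139 Y83.570
M5
G00 X0.000 Y0.000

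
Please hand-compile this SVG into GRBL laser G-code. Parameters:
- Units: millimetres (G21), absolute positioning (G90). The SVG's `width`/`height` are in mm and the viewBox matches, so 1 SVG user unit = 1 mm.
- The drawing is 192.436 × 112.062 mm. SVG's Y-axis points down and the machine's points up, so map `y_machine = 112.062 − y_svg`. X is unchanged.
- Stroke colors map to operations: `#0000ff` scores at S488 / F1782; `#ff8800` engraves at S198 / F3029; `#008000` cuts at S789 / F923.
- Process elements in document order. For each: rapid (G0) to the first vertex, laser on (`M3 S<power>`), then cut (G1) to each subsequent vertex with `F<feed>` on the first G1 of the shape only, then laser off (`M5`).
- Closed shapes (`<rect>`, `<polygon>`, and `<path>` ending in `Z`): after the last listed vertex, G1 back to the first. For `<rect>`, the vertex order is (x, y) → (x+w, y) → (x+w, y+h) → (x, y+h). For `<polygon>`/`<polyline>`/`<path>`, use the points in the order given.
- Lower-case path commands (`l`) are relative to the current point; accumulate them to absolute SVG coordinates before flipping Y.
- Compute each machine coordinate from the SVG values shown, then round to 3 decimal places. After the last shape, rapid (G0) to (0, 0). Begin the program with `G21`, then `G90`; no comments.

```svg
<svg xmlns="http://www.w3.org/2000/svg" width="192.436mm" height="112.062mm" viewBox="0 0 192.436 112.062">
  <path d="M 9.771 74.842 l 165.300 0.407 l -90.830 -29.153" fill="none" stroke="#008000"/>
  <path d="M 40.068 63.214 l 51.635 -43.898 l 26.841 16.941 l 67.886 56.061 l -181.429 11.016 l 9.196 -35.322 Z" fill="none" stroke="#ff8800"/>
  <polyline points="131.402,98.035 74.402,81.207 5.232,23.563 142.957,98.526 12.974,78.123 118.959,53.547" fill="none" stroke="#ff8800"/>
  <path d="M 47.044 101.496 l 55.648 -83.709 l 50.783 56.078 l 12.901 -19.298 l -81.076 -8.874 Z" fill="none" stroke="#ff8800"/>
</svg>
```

1 u = 1 mm; y_m = 112.062 − y.

[1] `<path>` open polyline, #008000→cut S789 F923: (9.771,37.220) → (175.071,36.813) → (84.241,65.966)

[2] `<path>` closed polygon, #ff8800→engrave S198 F3029: (40.068,48.848) → (91.703,92.746) → (118.544,75.805) → (186.430,19.744) → (5.001,8.728) → (14.197,44.050) → (40.068,48.848) (closed)

[3] `<polyline>` open polyline, #ff8800→engrave S198 F3029: (131.402,14.027) → (74.402,30.855) → (5.232,88.499) → (142.957,13.536) → (12.974,33.939) → (118.959,58.515)

[4] `<path>` closed polygon, #ff8800→engrave S198 F3029: (47.044,10.566) → (102.692,94.275) → (153.475,38.197) → (166.376,57.495) → (85.300,66.369) → (47.044,10.566) (closed)

G21
G90
G0 X9.771 Y37.220
M3 S789
G1 X175.071 Y36.813 F923
G1 X84.241 Y65.966
M5
G0 X40.068 Y48.848
M3 S198
G1 X91.703 Y92.746 F3029
G1 X118.544 Y75.805
G1 X186.430 Y19.744
G1 X5.001 Y8.728
G1 X14.197 Y44.050
G1 X40.068 Y48.848
M5
G0 X131.402 Y14.027
M3 S198
G1 X74.402 Y30.855 F3029
G1 X5.232 Y88.499
G1 X142.957 Y13.536
G1 X12.974 Y33.939
G1 X118.959 Y58.515
M5
G0 X47.044 Y10.566
M3 S198
G1 X102.692 Y94.275 F3029
G1 X153.475 Y38.197
G1 X166.376 Y57.495
G1 X85.300 Y66.369
G1 X47.044 Y10.566
M5
G0 X0.000 Y0.000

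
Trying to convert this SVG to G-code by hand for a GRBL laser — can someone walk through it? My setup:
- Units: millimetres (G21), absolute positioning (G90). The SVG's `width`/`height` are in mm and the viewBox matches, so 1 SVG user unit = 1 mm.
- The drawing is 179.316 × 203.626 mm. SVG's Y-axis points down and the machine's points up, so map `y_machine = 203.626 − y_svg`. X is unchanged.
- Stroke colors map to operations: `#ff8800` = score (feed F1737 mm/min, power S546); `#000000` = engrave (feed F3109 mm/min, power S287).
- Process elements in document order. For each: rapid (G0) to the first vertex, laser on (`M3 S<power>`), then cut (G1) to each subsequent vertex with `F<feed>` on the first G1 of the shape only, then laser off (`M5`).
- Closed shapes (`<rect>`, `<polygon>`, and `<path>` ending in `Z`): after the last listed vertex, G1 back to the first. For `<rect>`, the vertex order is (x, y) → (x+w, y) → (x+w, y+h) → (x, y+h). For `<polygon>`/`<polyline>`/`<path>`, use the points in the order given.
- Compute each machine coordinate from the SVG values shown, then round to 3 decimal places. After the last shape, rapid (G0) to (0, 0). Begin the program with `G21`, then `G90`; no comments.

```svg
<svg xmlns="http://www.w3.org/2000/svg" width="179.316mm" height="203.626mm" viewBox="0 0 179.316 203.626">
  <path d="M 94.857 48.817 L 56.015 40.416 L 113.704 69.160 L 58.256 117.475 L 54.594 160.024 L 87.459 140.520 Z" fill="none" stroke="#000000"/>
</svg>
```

G21
G90
G0 X94.857 Y154.809
M3 S287
G1 X56.015 Y163.210 F3109
G1 X113.704 Y134.466
G1 X58.256 Y86.151
G1 X54.594 Y43.602
G1 X87.459 Y63.106
G1 X94.857 Y154.809
M5
G0 X0.000 Y0.000

1 u = 1 mm; y_m = 203.626 − y.

[1] `<path>` closed polygon, #000000→engrave S287 F3109: (94.857,154.809) → (56.015,163.210) → (113.704,134.466) → (58.256,86.151) → (54.594,43.602) → (87.459,63.106) → (94.857,154.809) (closed)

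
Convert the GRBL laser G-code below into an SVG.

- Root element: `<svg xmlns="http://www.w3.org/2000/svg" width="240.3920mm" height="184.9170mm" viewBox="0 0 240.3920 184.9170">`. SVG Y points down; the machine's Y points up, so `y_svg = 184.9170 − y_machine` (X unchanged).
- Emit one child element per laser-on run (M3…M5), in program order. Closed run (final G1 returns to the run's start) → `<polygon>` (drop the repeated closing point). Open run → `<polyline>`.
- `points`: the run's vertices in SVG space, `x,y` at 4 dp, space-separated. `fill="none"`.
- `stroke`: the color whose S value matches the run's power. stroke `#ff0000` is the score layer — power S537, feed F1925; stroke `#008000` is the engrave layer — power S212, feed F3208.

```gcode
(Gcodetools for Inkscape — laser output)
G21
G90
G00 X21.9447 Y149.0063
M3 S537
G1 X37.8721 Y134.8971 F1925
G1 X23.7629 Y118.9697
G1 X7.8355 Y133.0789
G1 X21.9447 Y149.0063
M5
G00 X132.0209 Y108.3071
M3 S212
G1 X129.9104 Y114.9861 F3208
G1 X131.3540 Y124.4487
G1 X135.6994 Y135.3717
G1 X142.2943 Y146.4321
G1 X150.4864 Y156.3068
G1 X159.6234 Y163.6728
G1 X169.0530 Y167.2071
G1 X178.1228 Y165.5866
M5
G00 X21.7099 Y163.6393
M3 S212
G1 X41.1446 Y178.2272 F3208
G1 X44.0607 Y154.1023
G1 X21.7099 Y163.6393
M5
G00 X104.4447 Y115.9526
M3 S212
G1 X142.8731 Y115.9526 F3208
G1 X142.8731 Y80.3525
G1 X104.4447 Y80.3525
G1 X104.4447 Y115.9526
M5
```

<svg xmlns="http://www.w3.org/2000/svg" width="240.3920mm" height="184.9170mm" viewBox="0 0 240.3920 184.9170">
  <polygon points="21.9447,35.9107 37.8721,50.0199 23.7629,65.9473 7.8355,51.8381" fill="none" stroke="#ff0000"/>
  <polyline points="132.0209,76.6099 129.9104,69.9309 131.3540,60.4683 135.6994,49.5453 142.2943,38.4849 150.4864,28.6102 159.6234,21.2442 169.0530,17.7099 178.1228,19.3304" fill="none" stroke="#008000"/>
  <polygon points="21.7099,21.2777 41.1446,6.6898 44.0607,30.8147" fill="none" stroke="#008000"/>
  <polygon points="104.4447,68.9644 142.8731,68.9644 142.8731,104.5645 104.4447,104.5645" fill="none" stroke="#008000"/>
</svg>

y_svg = 184.9170 − y_m.

[1] S537→`#ff0000` (score); closed run; points: 21.9447,35.9107 37.8721,50.0199 23.7629,65.9473 7.8355,51.8381

[2] S212→`#008000` (engrave); open run; points: 132.0209,76.6099 129.9104,69.9309 131.3540,60.4683 135.6994,49.5453 142.2943,38.4849 150.4864,28.6102 159.6234,21.2442 169.0530,17.7099 178.1228,19.3304

[3] S212→`#008000` (engrave); closed run; points: 21.7099,21.2777 41.1446,6.6898 44.0607,30.8147

[4] S212→`#008000` (engrave); closed run; points: 104.4447,68.9644 142.8731,68.9644 142.8731,104.5645 104.4447,104.5645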